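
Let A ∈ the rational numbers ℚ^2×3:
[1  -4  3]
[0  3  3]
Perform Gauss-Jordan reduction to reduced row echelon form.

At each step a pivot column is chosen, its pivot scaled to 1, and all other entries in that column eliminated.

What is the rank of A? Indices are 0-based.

step 1: normalize row 0 (÷1) = (1, -4, 3)
step 2: normalize row 1 (÷3) = (0, 1, 1)
  row 0: subtract -4×row1 = (1, 0, 7)

rank = 2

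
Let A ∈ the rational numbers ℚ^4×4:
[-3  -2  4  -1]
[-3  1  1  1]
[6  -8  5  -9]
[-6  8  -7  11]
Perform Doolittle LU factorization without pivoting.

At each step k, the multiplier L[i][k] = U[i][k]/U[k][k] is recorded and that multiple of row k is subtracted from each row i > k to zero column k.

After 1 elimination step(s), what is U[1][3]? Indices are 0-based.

[col 0] pivot -3
  R1 -= 1*R0 → (0, 3, -3, 2)  (L[1][0] := 1)
  R2 -= -2*R0 → (0, -12, 13, -11)  (L[2][0] := -2)
  R3 -= 2*R0 → (0, 12, -15, 13)  (L[3][0] := 2)

U[1][3] = 2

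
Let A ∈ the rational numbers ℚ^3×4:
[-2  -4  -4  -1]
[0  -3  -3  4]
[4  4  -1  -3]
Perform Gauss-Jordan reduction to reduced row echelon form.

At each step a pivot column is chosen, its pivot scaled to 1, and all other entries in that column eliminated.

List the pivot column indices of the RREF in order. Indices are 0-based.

pivot columns: 0, 1, 2

step 1: normalize row 0 (÷-2) = (1, 2, 2, 1/2)
  row 2: subtract 4×row0 = (0, -4, -9, -5)
step 2: normalize row 1 (÷-3) = (0, 1, 1, -4/3)
  row 0: subtract 2×row1 = (1, 0, 0, 19/6)
  row 2: subtract -4×row1 = (0, 0, -5, -31/3)
step 3: normalize row 2 (÷-5) = (0, 0, 1, 31/15)
  row 1: subtract 1×row2 = (0, 1, 0, -17/5)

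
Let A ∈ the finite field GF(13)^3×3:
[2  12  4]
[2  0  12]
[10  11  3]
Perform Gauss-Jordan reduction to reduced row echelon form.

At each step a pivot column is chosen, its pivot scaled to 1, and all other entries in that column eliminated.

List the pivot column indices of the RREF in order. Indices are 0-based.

step 1: normalize row 0 (÷2) = (1, 6, 2)
  row 1: subtract 2×row0 = (0, 1, 8)
  row 2: subtract 10×row0 = (0, 3, 9)
step 2: normalize row 1 (÷1) = (0, 1, 8)
  row 0: subtract 6×row1 = (1, 0, 6)
  row 2: subtract 3×row1 = (0, 0, 11)
step 3: normalize row 2 (÷11) = (0, 0, 1)
  row 0: subtract 6×row2 = (1, 0, 0)
  row 1: subtract 8×row2 = (0, 1, 0)

pivot columns: 0, 1, 2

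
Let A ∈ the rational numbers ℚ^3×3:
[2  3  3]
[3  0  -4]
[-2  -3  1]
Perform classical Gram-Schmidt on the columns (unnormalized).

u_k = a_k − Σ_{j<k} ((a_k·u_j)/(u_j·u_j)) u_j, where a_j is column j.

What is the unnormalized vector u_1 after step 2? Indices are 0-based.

u_1 = (27/17, -36/17, -27/17)

Step 1: u_0 = a_0 = (2, 3, -2).
Step 2: u_1 = a_1 − (12/17)·u_0 = (27/17, -36/17, -27/17).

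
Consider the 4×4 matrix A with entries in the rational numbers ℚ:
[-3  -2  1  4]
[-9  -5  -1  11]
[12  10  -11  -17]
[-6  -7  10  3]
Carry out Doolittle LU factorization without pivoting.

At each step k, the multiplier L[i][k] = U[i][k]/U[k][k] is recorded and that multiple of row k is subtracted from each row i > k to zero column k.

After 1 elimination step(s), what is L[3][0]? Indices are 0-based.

[col 0] pivot -3
  R1 -= 3*R0 → (0, 1, -4, -1)  (L[1][0] := 3)
  R2 -= -4*R0 → (0, 2, -7, -1)  (L[2][0] := -4)
  R3 -= 2*R0 → (0, -3, 8, -5)  (L[3][0] := 2)

L[3][0] = 2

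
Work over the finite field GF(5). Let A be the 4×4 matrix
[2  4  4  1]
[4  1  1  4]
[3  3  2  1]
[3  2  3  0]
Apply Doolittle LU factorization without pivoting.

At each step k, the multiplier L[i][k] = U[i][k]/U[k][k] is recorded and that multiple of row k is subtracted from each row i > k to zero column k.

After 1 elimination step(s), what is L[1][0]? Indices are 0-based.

[col 0] pivot 2
  R1 -= 2*R0 → (0, 3, 3, 2)  (L[1][0] := 2)
  R2 -= 4*R0 → (0, 2, 1, 2)  (L[2][0] := 4)
  R3 -= 4*R0 → (0, 1, 2, 1)  (L[3][0] := 4)

L[1][0] = 2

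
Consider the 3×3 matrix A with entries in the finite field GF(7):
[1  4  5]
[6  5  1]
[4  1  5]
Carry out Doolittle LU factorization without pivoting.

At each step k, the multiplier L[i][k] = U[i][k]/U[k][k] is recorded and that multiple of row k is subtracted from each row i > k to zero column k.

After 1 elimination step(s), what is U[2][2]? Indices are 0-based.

k=0: U[0][0]=1
  eliminate (1,0): mult=6, new row 1: (0, 2, 6); set L[1][0]=6
  eliminate (2,0): mult=4, new row 2: (0, 6, 6); set L[2][0]=4

U[2][2] = 6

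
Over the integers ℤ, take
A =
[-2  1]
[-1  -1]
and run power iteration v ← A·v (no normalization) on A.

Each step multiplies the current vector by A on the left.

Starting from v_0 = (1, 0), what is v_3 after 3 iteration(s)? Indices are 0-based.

v_3 = (-3, -6)

v_0 = (1, 0).
v_1 = A·v_0 = (-2, -1).
v_2 = A·v_1 = (3, 3).
v_3 = A·v_2 = (-3, -6).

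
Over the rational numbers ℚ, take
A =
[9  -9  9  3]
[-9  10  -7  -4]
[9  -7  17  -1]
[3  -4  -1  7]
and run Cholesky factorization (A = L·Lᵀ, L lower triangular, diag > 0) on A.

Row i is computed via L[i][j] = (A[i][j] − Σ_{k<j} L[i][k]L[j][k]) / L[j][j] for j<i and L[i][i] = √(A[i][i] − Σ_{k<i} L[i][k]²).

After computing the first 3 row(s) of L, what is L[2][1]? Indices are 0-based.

L[2][1] = 2

Step 1: L[0][0] = √(9) = 3.
  L[1][0] = (-9) / L[0][0] = -3.
Step 2: L[1][1] = √(1) = 1.
  L[2][0] = (9) / L[0][0] = 3.
  L[2][1] = (2) / L[1][1] = 2.
Step 3: L[2][2] = √(4) = 2.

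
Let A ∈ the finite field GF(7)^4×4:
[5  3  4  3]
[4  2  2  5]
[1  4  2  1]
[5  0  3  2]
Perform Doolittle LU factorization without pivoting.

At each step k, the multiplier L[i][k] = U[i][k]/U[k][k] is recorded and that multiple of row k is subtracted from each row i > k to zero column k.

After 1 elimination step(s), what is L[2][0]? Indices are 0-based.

k=0: U[0][0]=5
  eliminate (1,0): mult=5, new row 1: (0, 1, 3, 4); set L[1][0]=5
  eliminate (2,0): mult=3, new row 2: (0, 2, 4, 6); set L[2][0]=3
  eliminate (3,0): mult=1, new row 3: (0, 4, 6, 6); set L[3][0]=1

L[2][0] = 3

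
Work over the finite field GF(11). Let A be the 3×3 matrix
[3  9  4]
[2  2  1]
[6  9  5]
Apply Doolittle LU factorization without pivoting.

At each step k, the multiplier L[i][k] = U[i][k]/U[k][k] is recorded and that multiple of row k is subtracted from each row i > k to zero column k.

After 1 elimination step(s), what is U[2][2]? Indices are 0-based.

U[2][2] = 8

Step 1: pivot at (0,0) is 3.
  row1 ← row1 − (8)·row0  ⇒  L[1][0]=8, U row1=(0, 7, 2)
  row2 ← row2 − (2)·row0  ⇒  L[2][0]=2, U row2=(0, 2, 8)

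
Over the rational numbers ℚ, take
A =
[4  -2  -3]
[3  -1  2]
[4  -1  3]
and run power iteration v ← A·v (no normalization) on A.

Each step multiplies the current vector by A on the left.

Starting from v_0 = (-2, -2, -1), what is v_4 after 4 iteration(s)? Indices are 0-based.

v_0 = (-2, -2, -1).
v_1 = A·v_0 = (-1, -6, -9).
v_2 = A·v_1 = (35, -15, -25).
v_3 = A·v_2 = (245, 70, 80).
v_4 = A·v_3 = (600, 825, 1150).

v_4 = (600, 825, 1150)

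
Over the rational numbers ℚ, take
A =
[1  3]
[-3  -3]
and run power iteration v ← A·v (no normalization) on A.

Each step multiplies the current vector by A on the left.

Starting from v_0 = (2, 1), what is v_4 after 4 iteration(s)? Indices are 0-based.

v_0 = (2, 1).
v_1 = A·v_0 = (5, -9).
v_2 = A·v_1 = (-22, 12).
v_3 = A·v_2 = (14, 30).
v_4 = A·v_3 = (104, -132).

v_4 = (104, -132)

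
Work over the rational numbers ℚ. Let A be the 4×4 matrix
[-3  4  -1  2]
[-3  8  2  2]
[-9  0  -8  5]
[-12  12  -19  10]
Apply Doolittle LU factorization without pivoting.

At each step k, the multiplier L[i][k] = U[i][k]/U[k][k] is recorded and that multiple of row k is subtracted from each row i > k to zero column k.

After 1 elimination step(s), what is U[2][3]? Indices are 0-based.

U[2][3] = -1

Step 1: pivot at (0,0) is -3.
  row1 ← row1 − (1)·row0  ⇒  L[1][0]=1, U row1=(0, 4, 3, 0)
  row2 ← row2 − (3)·row0  ⇒  L[2][0]=3, U row2=(0, -12, -5, -1)
  row3 ← row3 − (4)·row0  ⇒  L[3][0]=4, U row3=(0, -4, -15, 2)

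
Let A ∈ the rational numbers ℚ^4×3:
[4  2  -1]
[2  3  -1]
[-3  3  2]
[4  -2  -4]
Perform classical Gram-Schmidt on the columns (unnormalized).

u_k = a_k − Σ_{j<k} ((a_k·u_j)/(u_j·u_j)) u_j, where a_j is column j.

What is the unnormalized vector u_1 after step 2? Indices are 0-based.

u_1 = (34/15, 47/15, 14/5, -26/15)

Step 1: u_0 = a_0 = (4, 2, -3, 4).
Step 2: u_1 = a_1 − (-1/15)·u_0 = (34/15, 47/15, 14/5, -26/15).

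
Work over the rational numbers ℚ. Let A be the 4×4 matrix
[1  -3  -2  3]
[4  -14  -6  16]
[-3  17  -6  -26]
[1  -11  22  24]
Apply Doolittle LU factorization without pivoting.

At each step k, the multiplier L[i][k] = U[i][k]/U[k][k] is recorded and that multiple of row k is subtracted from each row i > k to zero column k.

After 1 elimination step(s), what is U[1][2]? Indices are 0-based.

[col 0] pivot 1
  R1 -= 4*R0 → (0, -2, 2, 4)  (L[1][0] := 4)
  R2 -= -3*R0 → (0, 8, -12, -17)  (L[2][0] := -3)
  R3 -= 1*R0 → (0, -8, 24, 21)  (L[3][0] := 1)

U[1][2] = 2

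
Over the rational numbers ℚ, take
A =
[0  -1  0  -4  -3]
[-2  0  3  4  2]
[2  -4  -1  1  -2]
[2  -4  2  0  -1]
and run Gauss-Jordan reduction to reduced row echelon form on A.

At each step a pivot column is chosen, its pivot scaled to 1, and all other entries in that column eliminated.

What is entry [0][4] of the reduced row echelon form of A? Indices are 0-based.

M[0][4] = 21/26

[1] R0 <-> R1
[1] R0 /= -2  ⇒  (1, 0, -3/2, -2, -1)
     R2 -= 2·R0  ⇒  (0, -4, 2, 5, 0)
     R3 -= 2·R0  ⇒  (0, -4, 5, 4, 1)
[2] R1 /= -1  ⇒  (0, 1, 0, 4, 3)
     R2 -= -4·R1  ⇒  (0, 0, 2, 21, 12)
     R3 -= -4·R1  ⇒  (0, 0, 5, 20, 13)
[3] R2 /= 2  ⇒  (0, 0, 1, 21/2, 6)
     R0 -= -3/2·R2  ⇒  (1, 0, 0, 55/4, 8)
     R3 -= 5·R2  ⇒  (0, 0, 0, -65/2, -17)
[4] R3 /= -65/2  ⇒  (0, 0, 0, 1, 34/65)
     R0 -= 55/4·R3  ⇒  (1, 0, 0, 0, 21/26)
     R1 -= 4·R3  ⇒  (0, 1, 0, 0, 59/65)
     R2 -= 21/2·R3  ⇒  (0, 0, 1, 0, 33/65)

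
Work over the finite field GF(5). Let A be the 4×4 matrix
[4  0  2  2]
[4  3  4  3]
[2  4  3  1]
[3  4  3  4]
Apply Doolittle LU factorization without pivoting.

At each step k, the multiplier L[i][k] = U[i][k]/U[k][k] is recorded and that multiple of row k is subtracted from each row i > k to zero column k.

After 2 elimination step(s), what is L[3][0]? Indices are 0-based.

L[3][0] = 2

[col 0] pivot 4
  R1 -= 1*R0 → (0, 3, 2, 1)  (L[1][0] := 1)
  R2 -= 3*R0 → (0, 4, 2, 0)  (L[2][0] := 3)
  R3 -= 2*R0 → (0, 4, 4, 0)  (L[3][0] := 2)
[col 1] pivot 3
  R2 -= 3*R1 → (0, 0, 1, 2)  (L[2][1] := 3)
  R3 -= 3*R1 → (0, 0, 3, 2)  (L[3][1] := 3)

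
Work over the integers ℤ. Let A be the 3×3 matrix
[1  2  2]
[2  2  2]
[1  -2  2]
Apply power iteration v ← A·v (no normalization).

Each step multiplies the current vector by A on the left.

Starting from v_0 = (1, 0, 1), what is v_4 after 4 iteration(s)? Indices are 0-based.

v_0 = (1, 0, 1).
v_1 = A·v_0 = (3, 4, 3).
v_2 = A·v_1 = (17, 20, 1).
v_3 = A·v_2 = (59, 76, -21).
v_4 = A·v_3 = (169, 228, -135).

v_4 = (169, 228, -135)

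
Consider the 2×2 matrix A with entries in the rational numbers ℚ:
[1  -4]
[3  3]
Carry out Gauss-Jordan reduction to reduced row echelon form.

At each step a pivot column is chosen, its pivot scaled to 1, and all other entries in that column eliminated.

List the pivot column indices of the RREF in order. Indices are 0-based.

pivot columns: 0, 1

pivot(0,0)=1: scale R0 → (1, -4)
  clear (1,0): R1 −= (3)R0 → (0, 15)
pivot(1,1)=15: scale R1 → (0, 1)
  clear (0,1): R0 −= (-4)R1 → (1, 0)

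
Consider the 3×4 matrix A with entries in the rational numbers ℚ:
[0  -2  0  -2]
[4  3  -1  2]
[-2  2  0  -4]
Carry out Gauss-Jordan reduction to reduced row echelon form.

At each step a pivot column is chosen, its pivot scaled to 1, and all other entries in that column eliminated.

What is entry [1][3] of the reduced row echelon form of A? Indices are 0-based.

M[1][3] = 1

[1] R0 <-> R1
[1] R0 /= 4  ⇒  (1, 3/4, -1/4, 1/2)
     R2 -= -2·R0  ⇒  (0, 7/2, -1/2, -3)
[2] R1 /= -2  ⇒  (0, 1, 0, 1)
     R0 -= 3/4·R1  ⇒  (1, 0, -1/4, -1/4)
     R2 -= 7/2·R1  ⇒  (0, 0, -1/2, -13/2)
[3] R2 /= -1/2  ⇒  (0, 0, 1, 13)
     R0 -= -1/4·R2  ⇒  (1, 0, 0, 3)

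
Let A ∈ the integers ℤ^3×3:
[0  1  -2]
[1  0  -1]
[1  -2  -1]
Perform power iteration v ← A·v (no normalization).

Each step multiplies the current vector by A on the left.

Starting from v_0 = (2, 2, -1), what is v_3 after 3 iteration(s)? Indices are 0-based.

v_3 = (7, 6, -4)

v_0 = (2, 2, -1).
v_1 = A·v_0 = (4, 3, -1).
v_2 = A·v_1 = (5, 5, -1).
v_3 = A·v_2 = (7, 6, -4).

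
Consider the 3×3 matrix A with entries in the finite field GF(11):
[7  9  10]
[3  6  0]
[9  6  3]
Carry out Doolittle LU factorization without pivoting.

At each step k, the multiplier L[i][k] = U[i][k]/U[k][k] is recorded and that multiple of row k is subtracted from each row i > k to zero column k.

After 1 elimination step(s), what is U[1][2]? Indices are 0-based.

k=0: U[0][0]=7
  eliminate (1,0): mult=2, new row 1: (0, 10, 2); set L[1][0]=2
  eliminate (2,0): mult=6, new row 2: (0, 7, 9); set L[2][0]=6

U[1][2] = 2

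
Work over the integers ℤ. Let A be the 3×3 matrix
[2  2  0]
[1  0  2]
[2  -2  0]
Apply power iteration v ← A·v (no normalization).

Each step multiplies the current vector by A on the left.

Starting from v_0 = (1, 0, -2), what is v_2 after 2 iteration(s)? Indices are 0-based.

v_2 = (-2, 6, 10)

v_0 = (1, 0, -2).
v_1 = A·v_0 = (2, -3, 2).
v_2 = A·v_1 = (-2, 6, 10).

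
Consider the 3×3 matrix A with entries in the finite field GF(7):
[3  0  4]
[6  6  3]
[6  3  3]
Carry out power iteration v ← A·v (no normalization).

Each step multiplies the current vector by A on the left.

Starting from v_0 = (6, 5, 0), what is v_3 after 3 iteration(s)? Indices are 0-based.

v_3 = (6, 0, 3)

v_0 = (6, 5, 0).
v_1 = A·v_0 = (4, 3, 2).
v_2 = A·v_1 = (6, 6, 4).
v_3 = A·v_2 = (6, 0, 3).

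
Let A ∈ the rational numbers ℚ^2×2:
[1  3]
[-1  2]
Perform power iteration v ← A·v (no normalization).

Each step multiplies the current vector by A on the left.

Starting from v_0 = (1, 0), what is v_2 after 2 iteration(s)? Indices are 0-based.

v_2 = (-2, -3)

v_0 = (1, 0).
v_1 = A·v_0 = (1, -1).
v_2 = A·v_1 = (-2, -3).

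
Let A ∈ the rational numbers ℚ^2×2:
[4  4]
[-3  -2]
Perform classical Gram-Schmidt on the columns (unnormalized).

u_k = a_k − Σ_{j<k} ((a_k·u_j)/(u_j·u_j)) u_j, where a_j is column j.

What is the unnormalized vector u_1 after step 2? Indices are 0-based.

u_1 = (12/25, 16/25)

Step 1: u_0 = a_0 = (4, -3).
Step 2: u_1 = a_1 − (22/25)·u_0 = (12/25, 16/25).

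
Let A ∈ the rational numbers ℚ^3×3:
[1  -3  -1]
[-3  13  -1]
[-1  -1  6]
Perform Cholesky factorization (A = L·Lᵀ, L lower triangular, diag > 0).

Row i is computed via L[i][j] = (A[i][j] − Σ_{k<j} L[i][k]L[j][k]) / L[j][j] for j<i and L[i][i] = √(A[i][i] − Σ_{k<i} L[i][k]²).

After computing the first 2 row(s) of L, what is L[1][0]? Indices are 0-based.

L[1][0] = -3

Step 1: L[0][0] = √(1) = 1.
  L[1][0] = (-3) / L[0][0] = -3.
Step 2: L[1][1] = √(4) = 2.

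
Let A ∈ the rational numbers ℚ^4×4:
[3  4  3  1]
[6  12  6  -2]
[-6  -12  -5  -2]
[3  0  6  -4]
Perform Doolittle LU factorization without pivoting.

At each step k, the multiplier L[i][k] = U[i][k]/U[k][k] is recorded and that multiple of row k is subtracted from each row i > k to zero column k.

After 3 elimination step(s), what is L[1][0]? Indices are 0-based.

k=0: U[0][0]=3
  eliminate (1,0): mult=2, new row 1: (0, 4, 0, -4); set L[1][0]=2
  eliminate (2,0): mult=-2, new row 2: (0, -4, 1, 0); set L[2][0]=-2
  eliminate (3,0): mult=1, new row 3: (0, -4, 3, -5); set L[3][0]=1
k=1: U[1][1]=4
  eliminate (2,1): mult=-1, new row 2: (0, 0, 1, -4); set L[2][1]=-1
  eliminate (3,1): mult=-1, new row 3: (0, 0, 3, -9); set L[3][1]=-1
k=2: U[2][2]=1
  eliminate (3,2): mult=3, new row 3: (0, 0, 0, 3); set L[3][2]=3

L[1][0] = 2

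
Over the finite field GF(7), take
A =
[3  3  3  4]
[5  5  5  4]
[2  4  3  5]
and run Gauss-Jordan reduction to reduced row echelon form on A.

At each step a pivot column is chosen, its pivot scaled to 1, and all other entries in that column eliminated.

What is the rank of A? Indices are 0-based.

pivot(0,0)=3: scale R0 → (1, 1, 1, 6)
  clear (1,0): R1 −= (5)R0 → (0, 0, 0, 2)
  clear (2,0): R2 −= (2)R0 → (0, 2, 1, 0)
pivot(1,1): swap R1↔R2
pivot(1,1)=2: scale R1 → (0, 1, 4, 0)
  clear (0,1): R0 −= (1)R1 → (1, 0, 4, 6)
col 2: no nonzero at/below row 2; advance.
pivot(2,3)=2: scale R2 → (0, 0, 0, 1)
  clear (0,3): R0 −= (6)R2 → (1, 0, 4, 0)

rank = 3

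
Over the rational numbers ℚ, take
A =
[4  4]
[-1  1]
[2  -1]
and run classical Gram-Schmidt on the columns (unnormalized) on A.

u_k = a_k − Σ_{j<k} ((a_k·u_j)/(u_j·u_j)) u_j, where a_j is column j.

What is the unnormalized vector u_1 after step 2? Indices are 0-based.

Step 1: u_0 = a_0 = (4, -1, 2).
Step 2: u_1 = a_1 − (13/21)·u_0 = (32/21, 34/21, -47/21).

u_1 = (32/21, 34/21, -47/21)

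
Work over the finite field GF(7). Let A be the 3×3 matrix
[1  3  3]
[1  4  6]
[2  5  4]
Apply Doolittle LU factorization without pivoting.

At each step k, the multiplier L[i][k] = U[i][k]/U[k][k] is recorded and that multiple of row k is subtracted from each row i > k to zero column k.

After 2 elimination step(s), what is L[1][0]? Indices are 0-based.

k=0: U[0][0]=1
  eliminate (1,0): mult=1, new row 1: (0, 1, 3); set L[1][0]=1
  eliminate (2,0): mult=2, new row 2: (0, 6, 5); set L[2][0]=2
k=1: U[1][1]=1
  eliminate (2,1): mult=6, new row 2: (0, 0, 1); set L[2][1]=6

L[1][0] = 1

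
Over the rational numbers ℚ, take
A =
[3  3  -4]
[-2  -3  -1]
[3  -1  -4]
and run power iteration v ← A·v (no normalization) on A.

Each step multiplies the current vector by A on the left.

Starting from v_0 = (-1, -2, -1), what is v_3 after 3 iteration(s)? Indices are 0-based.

v_0 = (-1, -2, -1).
v_1 = A·v_0 = (-5, 9, 3).
v_2 = A·v_1 = (0, -20, -36).
v_3 = A·v_2 = (84, 96, 164).

v_3 = (84, 96, 164)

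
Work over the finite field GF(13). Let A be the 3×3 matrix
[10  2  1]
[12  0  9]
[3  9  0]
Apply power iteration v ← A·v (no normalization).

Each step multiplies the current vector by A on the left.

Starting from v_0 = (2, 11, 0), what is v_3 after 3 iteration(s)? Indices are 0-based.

v_3 = (0, 9, 5)

v_0 = (2, 11, 0).
v_1 = A·v_0 = (3, 11, 1).
v_2 = A·v_1 = (1, 6, 4).
v_3 = A·v_2 = (0, 9, 5).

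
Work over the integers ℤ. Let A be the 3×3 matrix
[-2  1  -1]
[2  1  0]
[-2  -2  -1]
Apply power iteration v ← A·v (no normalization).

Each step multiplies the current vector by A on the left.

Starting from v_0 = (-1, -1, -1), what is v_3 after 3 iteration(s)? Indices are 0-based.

v_3 = (28, -23, 25)

v_0 = (-1, -1, -1).
v_1 = A·v_0 = (2, -3, 5).
v_2 = A·v_1 = (-12, 1, -3).
v_3 = A·v_2 = (28, -23, 25).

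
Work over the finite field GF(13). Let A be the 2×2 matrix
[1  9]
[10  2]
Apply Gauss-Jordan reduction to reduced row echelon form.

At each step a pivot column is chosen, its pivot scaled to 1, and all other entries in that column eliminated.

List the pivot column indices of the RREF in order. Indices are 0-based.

[1] R0 /= 1  ⇒  (1, 9)
     R1 -= 10·R0  ⇒  (0, 3)
[2] R1 /= 3  ⇒  (0, 1)
     R0 -= 9·R1  ⇒  (1, 0)

pivot columns: 0, 1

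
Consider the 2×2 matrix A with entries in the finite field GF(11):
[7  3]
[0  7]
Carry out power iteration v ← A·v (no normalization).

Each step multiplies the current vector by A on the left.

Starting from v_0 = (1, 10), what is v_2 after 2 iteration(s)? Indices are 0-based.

v_2 = (7, 6)

v_0 = (1, 10).
v_1 = A·v_0 = (4, 4).
v_2 = A·v_1 = (7, 6).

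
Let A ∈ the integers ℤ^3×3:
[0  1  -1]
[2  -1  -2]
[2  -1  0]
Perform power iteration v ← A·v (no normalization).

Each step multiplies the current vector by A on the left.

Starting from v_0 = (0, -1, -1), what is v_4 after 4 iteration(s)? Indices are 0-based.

v_4 = (6, -37, -19)

v_0 = (0, -1, -1).
v_1 = A·v_0 = (0, 3, 1).
v_2 = A·v_1 = (2, -5, -3).
v_3 = A·v_2 = (-2, 15, 9).
v_4 = A·v_3 = (6, -37, -19).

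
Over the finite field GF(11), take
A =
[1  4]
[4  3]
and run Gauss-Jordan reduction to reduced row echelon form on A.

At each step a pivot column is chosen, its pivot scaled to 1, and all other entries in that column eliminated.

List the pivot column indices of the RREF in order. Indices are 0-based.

pivot columns: 0, 1

[1] R0 /= 1  ⇒  (1, 4)
     R1 -= 4·R0  ⇒  (0, 9)
[2] R1 /= 9  ⇒  (0, 1)
     R0 -= 4·R1  ⇒  (1, 0)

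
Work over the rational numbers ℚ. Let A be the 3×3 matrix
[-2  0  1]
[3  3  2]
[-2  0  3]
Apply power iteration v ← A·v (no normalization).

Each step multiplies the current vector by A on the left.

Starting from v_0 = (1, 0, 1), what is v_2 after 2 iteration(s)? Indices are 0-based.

v_2 = (3, 14, 5)

v_0 = (1, 0, 1).
v_1 = A·v_0 = (-1, 5, 1).
v_2 = A·v_1 = (3, 14, 5).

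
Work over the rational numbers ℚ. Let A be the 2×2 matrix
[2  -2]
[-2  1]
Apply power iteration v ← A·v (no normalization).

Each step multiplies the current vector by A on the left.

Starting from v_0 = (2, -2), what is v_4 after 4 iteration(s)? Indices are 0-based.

v_4 = (356, -278)

v_0 = (2, -2).
v_1 = A·v_0 = (8, -6).
v_2 = A·v_1 = (28, -22).
v_3 = A·v_2 = (100, -78).
v_4 = A·v_3 = (356, -278).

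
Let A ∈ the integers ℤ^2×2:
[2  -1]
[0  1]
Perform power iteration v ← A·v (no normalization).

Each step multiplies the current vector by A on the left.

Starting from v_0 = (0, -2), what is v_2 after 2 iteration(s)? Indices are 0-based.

v_2 = (6, -2)

v_0 = (0, -2).
v_1 = A·v_0 = (2, -2).
v_2 = A·v_1 = (6, -2).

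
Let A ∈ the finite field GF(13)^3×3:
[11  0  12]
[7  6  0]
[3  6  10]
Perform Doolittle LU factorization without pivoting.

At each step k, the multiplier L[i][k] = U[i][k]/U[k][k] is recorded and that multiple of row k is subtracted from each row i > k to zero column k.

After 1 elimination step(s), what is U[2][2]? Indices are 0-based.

U[2][2] = 2

k=0: U[0][0]=11
  eliminate (1,0): mult=3, new row 1: (0, 6, 3); set L[1][0]=3
  eliminate (2,0): mult=5, new row 2: (0, 6, 2); set L[2][0]=5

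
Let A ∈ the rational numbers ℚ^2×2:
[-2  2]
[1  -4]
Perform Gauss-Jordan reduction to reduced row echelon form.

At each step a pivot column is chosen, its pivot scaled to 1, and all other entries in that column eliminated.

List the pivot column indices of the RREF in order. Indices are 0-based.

pivot(0,0)=-2: scale R0 → (1, -1)
  clear (1,0): R1 −= (1)R0 → (0, -3)
pivot(1,1)=-3: scale R1 → (0, 1)
  clear (0,1): R0 −= (-1)R1 → (1, 0)

pivot columns: 0, 1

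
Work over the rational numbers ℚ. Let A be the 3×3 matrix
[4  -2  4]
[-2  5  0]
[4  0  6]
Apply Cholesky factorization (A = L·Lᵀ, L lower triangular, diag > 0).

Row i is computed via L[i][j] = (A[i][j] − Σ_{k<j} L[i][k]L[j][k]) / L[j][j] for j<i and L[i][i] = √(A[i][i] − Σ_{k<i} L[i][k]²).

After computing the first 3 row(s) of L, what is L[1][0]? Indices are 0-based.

L[1][0] = -1

Step 1: L[0][0] = √(4) = 2.
  L[1][0] = (-2) / L[0][0] = -1.
Step 2: L[1][1] = √(4) = 2.
  L[2][0] = (4) / L[0][0] = 2.
  L[2][1] = (2) / L[1][1] = 1.
Step 3: L[2][2] = √(1) = 1.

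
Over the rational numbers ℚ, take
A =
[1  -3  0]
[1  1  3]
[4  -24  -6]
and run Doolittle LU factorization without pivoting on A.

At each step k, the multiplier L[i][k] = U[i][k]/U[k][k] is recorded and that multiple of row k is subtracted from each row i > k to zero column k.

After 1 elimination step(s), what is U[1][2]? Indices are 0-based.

U[1][2] = 3

[col 0] pivot 1
  R1 -= 1*R0 → (0, 4, 3)  (L[1][0] := 1)
  R2 -= 4*R0 → (0, -12, -6)  (L[2][0] := 4)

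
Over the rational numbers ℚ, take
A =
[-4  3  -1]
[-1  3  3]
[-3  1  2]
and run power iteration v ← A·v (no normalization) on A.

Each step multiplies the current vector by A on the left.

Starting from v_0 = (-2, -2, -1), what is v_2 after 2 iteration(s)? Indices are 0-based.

v_0 = (-2, -2, -1).
v_1 = A·v_0 = (3, -7, 2).
v_2 = A·v_1 = (-35, -18, -12).

v_2 = (-35, -18, -12)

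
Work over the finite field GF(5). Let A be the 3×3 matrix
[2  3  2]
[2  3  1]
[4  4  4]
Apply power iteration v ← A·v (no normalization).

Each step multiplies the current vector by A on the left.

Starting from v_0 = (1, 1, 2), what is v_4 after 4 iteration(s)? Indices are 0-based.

v_0 = (1, 1, 2).
v_1 = A·v_0 = (4, 2, 1).
v_2 = A·v_1 = (1, 0, 3).
v_3 = A·v_2 = (3, 0, 1).
v_4 = A·v_3 = (3, 2, 1).

v_4 = (3, 2, 1)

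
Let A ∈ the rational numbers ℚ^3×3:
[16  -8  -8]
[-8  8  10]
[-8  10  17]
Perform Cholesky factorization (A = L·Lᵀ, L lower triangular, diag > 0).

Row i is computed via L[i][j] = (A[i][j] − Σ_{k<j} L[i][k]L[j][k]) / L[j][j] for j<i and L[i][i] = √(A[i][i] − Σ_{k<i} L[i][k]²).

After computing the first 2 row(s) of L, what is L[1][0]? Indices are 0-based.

L[1][0] = -2

Step 1: L[0][0] = √(16) = 4.
  L[1][0] = (-8) / L[0][0] = -2.
Step 2: L[1][1] = √(4) = 2.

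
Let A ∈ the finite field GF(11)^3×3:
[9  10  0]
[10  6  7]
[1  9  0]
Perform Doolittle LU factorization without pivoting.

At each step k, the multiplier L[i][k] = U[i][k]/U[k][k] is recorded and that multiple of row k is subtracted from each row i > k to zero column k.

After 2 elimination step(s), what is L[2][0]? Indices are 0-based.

L[2][0] = 5

[col 0] pivot 9
  R1 -= 6*R0 → (0, 1, 7)  (L[1][0] := 6)
  R2 -= 5*R0 → (0, 3, 0)  (L[2][0] := 5)
[col 1] pivot 1
  R2 -= 3*R1 → (0, 0, 1)  (L[2][1] := 3)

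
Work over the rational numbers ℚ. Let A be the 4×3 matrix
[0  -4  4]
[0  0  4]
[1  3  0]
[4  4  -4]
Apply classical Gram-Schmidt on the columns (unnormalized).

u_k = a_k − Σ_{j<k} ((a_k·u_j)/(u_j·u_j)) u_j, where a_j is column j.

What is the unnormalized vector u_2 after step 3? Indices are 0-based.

Step 1: u_0 = a_0 = (0, 0, 1, 4).
Step 2: u_1 = a_1 − (19/17)·u_0 = (-4, 0, 32/17, -8/17).
Step 3: u_2 = a_2 − (-16/17)·u_0 − (-5/7)·u_1 = (8/7, 4, 16/7, -4/7).

u_2 = (8/7, 4, 16/7, -4/7)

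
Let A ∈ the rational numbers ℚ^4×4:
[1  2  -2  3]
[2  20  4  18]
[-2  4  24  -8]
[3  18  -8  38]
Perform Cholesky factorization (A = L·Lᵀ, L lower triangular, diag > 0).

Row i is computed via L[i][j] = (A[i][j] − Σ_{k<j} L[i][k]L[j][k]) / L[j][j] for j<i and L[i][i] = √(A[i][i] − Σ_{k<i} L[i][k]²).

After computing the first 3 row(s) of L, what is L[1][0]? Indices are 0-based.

L[1][0] = 2

Step 1: L[0][0] = √(1) = 1.
  L[1][0] = (2) / L[0][0] = 2.
Step 2: L[1][1] = √(16) = 4.
  L[2][0] = (-2) / L[0][0] = -2.
  L[2][1] = (8) / L[1][1] = 2.
Step 3: L[2][2] = √(16) = 4.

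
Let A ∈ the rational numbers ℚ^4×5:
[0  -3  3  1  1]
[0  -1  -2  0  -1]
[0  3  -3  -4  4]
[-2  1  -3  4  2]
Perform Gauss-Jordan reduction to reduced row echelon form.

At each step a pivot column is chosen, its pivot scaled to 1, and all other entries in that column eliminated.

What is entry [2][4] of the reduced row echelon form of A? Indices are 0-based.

M[2][4] = 17/27

step 1: exchange rows 0,3
step 1: normalize row 0 (÷-2) = (1, -1/2, 3/2, -2, -1)
step 2: normalize row 1 (÷-1) = (0, 1, 2, 0, 1)
  row 0: subtract -1/2×row1 = (1, 0, 5/2, -2, -1/2)
  row 2: subtract 3×row1 = (0, 0, -9, -4, 1)
  row 3: subtract -3×row1 = (0, 0, 9, 1, 4)
step 3: normalize row 2 (÷-9) = (0, 0, 1, 4/9, -1/9)
  row 0: subtract 5/2×row2 = (1, 0, 0, -28/9, -2/9)
  row 1: subtract 2×row2 = (0, 1, 0, -8/9, 11/9)
  row 3: subtract 9×row2 = (0, 0, 0, -3, 5)
step 4: normalize row 3 (÷-3) = (0, 0, 0, 1, -5/3)
  row 0: subtract -28/9×row3 = (1, 0, 0, 0, -146/27)
  row 1: subtract -8/9×row3 = (0, 1, 0, 0, -7/27)
  row 2: subtract 4/9×row3 = (0, 0, 1, 0, 17/27)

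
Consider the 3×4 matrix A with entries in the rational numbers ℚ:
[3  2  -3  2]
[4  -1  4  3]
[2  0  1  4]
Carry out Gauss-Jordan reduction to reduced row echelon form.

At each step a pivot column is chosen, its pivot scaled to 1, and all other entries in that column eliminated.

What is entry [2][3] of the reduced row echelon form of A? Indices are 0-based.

M[2][3] = 28

step 1: normalize row 0 (÷3) = (1, 2/3, -1, 2/3)
  row 1: subtract 4×row0 = (0, -11/3, 8, 1/3)
  row 2: subtract 2×row0 = (0, -4/3, 3, 8/3)
step 2: normalize row 1 (÷-11/3) = (0, 1, -24/11, -1/11)
  row 0: subtract 2/3×row1 = (1, 0, 5/11, 8/11)
  row 2: subtract -4/3×row1 = (0, 0, 1/11, 28/11)
step 3: normalize row 2 (÷1/11) = (0, 0, 1, 28)
  row 0: subtract 5/11×row2 = (1, 0, 0, -12)
  row 1: subtract -24/11×row2 = (0, 1, 0, 61)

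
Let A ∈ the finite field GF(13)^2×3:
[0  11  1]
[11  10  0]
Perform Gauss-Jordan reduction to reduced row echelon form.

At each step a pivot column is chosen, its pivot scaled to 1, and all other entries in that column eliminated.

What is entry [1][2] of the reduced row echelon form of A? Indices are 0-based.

[1] R0 <-> R1
[1] R0 /= 11  ⇒  (1, 8, 0)
[2] R1 /= 11  ⇒  (0, 1, 6)
     R0 -= 8·R1  ⇒  (1, 0, 4)

M[1][2] = 6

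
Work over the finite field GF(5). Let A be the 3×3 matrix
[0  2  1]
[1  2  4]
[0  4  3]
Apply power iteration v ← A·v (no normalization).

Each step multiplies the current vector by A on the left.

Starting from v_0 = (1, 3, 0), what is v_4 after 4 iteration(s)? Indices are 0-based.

v_0 = (1, 3, 0).
v_1 = A·v_0 = (1, 2, 2).
v_2 = A·v_1 = (1, 3, 4).
v_3 = A·v_2 = (0, 3, 4).
v_4 = A·v_3 = (0, 2, 4).

v_4 = (0, 2, 4)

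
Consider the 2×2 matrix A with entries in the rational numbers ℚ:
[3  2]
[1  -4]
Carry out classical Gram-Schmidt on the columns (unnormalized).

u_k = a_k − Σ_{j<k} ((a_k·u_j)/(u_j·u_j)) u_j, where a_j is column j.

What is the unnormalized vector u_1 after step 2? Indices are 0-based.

Step 1: u_0 = a_0 = (3, 1).
Step 2: u_1 = a_1 − (1/5)·u_0 = (7/5, -21/5).

u_1 = (7/5, -21/5)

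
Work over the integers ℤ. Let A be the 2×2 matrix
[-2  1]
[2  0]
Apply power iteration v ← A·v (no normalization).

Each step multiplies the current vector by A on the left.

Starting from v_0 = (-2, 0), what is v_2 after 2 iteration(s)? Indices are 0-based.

v_0 = (-2, 0).
v_1 = A·v_0 = (4, -4).
v_2 = A·v_1 = (-12, 8).

v_2 = (-12, 8)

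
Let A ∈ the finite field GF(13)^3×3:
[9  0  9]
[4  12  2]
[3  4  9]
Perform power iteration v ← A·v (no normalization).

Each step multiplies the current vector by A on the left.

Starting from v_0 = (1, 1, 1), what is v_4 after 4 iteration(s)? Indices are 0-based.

v_4 = (12, 0, 8)

v_0 = (1, 1, 1).
v_1 = A·v_0 = (5, 5, 3).
v_2 = A·v_1 = (7, 8, 10).
v_3 = A·v_2 = (10, 1, 0).
v_4 = A·v_3 = (12, 0, 8).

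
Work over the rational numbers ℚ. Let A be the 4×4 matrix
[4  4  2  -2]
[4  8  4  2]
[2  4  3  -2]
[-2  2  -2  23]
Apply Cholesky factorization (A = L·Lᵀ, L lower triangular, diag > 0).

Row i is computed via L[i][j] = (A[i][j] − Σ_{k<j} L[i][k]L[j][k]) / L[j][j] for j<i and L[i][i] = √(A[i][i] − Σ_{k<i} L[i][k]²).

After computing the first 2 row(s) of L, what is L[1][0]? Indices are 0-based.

L[1][0] = 2

Step 1: L[0][0] = √(4) = 2.
  L[1][0] = (4) / L[0][0] = 2.
Step 2: L[1][1] = √(4) = 2.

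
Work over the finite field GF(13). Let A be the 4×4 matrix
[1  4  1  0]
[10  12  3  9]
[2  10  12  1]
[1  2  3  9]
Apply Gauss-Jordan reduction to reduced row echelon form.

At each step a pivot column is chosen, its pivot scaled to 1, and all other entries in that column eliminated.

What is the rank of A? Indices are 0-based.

rank = 4

[1] R0 /= 1  ⇒  (1, 4, 1, 0)
     R1 -= 10·R0  ⇒  (0, 11, 6, 9)
     R2 -= 2·R0  ⇒  (0, 2, 10, 1)
     R3 -= 1·R0  ⇒  (0, 11, 2, 9)
[2] R1 /= 11  ⇒  (0, 1, 10, 2)
     R0 -= 4·R1  ⇒  (1, 0, 0, 5)
     R2 -= 2·R1  ⇒  (0, 0, 3, 10)
     R3 -= 11·R1  ⇒  (0, 0, 9, 0)
[3] R2 /= 3  ⇒  (0, 0, 1, 12)
     R1 -= 10·R2  ⇒  (0, 1, 0, 12)
     R3 -= 9·R2  ⇒  (0, 0, 0, 9)
[4] R3 /= 9  ⇒  (0, 0, 0, 1)
     R0 -= 5·R3  ⇒  (1, 0, 0, 0)
     R1 -= 12·R3  ⇒  (0, 1, 0, 0)
     R2 -= 12·R3  ⇒  (0, 0, 1, 0)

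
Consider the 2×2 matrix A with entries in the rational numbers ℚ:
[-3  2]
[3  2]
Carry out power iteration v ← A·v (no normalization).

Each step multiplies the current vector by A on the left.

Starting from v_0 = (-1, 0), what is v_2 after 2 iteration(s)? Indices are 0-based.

v_0 = (-1, 0).
v_1 = A·v_0 = (3, -3).
v_2 = A·v_1 = (-15, 3).

v_2 = (-15, 3)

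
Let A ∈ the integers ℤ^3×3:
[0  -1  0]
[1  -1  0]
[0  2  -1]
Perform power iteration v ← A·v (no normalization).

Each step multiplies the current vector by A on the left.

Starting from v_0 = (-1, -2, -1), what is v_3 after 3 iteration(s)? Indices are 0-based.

v_3 = (-1, -2, -3)

v_0 = (-1, -2, -1).
v_1 = A·v_0 = (2, 1, -3).
v_2 = A·v_1 = (-1, 1, 5).
v_3 = A·v_2 = (-1, -2, -3).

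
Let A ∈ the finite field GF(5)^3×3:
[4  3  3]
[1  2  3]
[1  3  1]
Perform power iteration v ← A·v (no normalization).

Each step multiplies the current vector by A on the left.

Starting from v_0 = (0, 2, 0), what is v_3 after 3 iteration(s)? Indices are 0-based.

v_3 = (4, 0, 4)

v_0 = (0, 2, 0).
v_1 = A·v_0 = (1, 4, 1).
v_2 = A·v_1 = (4, 2, 4).
v_3 = A·v_2 = (4, 0, 4).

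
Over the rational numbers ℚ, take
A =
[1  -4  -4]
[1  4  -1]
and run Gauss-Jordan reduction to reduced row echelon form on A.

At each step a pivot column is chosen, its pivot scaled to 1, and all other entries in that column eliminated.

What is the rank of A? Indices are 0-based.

pivot(0,0)=1: scale R0 → (1, -4, -4)
  clear (1,0): R1 −= (1)R0 → (0, 8, 3)
pivot(1,1)=8: scale R1 → (0, 1, 3/8)
  clear (0,1): R0 −= (-4)R1 → (1, 0, -5/2)

rank = 2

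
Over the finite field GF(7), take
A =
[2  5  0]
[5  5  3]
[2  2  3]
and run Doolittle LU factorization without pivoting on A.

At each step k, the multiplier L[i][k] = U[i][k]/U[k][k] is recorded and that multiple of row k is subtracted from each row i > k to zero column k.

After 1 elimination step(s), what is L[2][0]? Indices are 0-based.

L[2][0] = 1

Step 1: pivot at (0,0) is 2.
  row1 ← row1 − (6)·row0  ⇒  L[1][0]=6, U row1=(0, 3, 3)
  row2 ← row2 − (1)·row0  ⇒  L[2][0]=1, U row2=(0, 4, 3)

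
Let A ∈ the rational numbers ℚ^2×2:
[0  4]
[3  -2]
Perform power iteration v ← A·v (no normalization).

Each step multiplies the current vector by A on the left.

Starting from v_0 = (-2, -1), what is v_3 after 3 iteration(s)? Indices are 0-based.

v_3 = (-16, -40)

v_0 = (-2, -1).
v_1 = A·v_0 = (-4, -4).
v_2 = A·v_1 = (-16, -4).
v_3 = A·v_2 = (-16, -40).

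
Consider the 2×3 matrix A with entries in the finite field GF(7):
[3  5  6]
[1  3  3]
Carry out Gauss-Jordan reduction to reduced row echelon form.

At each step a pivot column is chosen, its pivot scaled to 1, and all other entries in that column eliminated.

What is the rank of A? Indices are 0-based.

rank = 2

[1] R0 /= 3  ⇒  (1, 4, 2)
     R1 -= 1·R0  ⇒  (0, 6, 1)
[2] R1 /= 6  ⇒  (0, 1, 6)
     R0 -= 4·R1  ⇒  (1, 0, 6)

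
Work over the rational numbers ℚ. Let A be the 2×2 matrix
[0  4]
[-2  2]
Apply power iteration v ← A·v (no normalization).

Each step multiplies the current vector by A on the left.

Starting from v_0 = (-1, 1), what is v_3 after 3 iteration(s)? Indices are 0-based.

v_3 = (0, -32)

v_0 = (-1, 1).
v_1 = A·v_0 = (4, 4).
v_2 = A·v_1 = (16, 0).
v_3 = A·v_2 = (0, -32).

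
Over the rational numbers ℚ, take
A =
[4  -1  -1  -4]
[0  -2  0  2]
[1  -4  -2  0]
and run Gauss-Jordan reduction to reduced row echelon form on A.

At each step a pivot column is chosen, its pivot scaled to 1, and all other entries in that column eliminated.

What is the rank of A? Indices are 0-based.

step 1: normalize row 0 (÷4) = (1, -1/4, -1/4, -1)
  row 2: subtract 1×row0 = (0, -15/4, -7/4, 1)
step 2: normalize row 1 (÷-2) = (0, 1, 0, -1)
  row 0: subtract -1/4×row1 = (1, 0, -1/4, -5/4)
  row 2: subtract -15/4×row1 = (0, 0, -7/4, -11/4)
step 3: normalize row 2 (÷-7/4) = (0, 0, 1, 11/7)
  row 0: subtract -1/4×row2 = (1, 0, 0, -6/7)

rank = 3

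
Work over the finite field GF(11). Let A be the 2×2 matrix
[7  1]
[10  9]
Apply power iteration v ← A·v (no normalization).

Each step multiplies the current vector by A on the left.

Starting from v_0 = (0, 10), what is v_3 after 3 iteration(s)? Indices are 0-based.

v_0 = (0, 10).
v_1 = A·v_0 = (10, 2).
v_2 = A·v_1 = (6, 8).
v_3 = A·v_2 = (6, 0).

v_3 = (6, 0)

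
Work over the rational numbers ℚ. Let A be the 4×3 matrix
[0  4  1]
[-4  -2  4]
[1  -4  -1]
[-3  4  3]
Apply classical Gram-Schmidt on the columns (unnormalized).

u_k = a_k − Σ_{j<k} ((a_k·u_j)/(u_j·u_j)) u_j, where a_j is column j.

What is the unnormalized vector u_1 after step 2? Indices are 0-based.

u_1 = (4, -42/13, -48/13, 40/13)

Step 1: u_0 = a_0 = (0, -4, 1, -3).
Step 2: u_1 = a_1 − (-4/13)·u_0 = (4, -42/13, -48/13, 40/13).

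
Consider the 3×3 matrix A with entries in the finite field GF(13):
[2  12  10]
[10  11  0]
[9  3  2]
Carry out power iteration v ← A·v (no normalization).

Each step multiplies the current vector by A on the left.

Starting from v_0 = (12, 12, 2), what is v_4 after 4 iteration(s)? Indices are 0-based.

v_0 = (12, 12, 2).
v_1 = A·v_0 = (6, 5, 5).
v_2 = A·v_1 = (5, 11, 1).
v_3 = A·v_2 = (9, 2, 2).
v_4 = A·v_3 = (10, 8, 0).

v_4 = (10, 8, 0)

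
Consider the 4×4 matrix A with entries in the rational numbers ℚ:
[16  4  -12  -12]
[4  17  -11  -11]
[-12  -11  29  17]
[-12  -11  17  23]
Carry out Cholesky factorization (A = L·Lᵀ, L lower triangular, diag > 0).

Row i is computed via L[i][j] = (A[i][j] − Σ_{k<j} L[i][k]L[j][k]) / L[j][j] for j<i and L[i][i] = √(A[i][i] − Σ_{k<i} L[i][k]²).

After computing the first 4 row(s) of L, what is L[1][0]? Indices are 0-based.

Step 1: L[0][0] = √(16) = 4.
  L[1][0] = (4) / L[0][0] = 1.
Step 2: L[1][1] = √(16) = 4.
  L[2][0] = (-12) / L[0][0] = -3.
  L[2][1] = (-8) / L[1][1] = -2.
Step 3: L[2][2] = √(16) = 4.
  L[3][0] = (-12) / L[0][0] = -3.
  L[3][1] = (-8) / L[1][1] = -2.
  L[3][2] = (4) / L[2][2] = 1.
Step 4: L[3][3] = √(9) = 3.

L[1][0] = 1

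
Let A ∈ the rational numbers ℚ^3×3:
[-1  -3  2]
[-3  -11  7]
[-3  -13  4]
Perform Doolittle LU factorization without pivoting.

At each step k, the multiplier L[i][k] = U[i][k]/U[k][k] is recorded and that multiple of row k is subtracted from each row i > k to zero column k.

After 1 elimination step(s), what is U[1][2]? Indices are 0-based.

[col 0] pivot -1
  R1 -= 3*R0 → (0, -2, 1)  (L[1][0] := 3)
  R2 -= 3*R0 → (0, -4, -2)  (L[2][0] := 3)

U[1][2] = 1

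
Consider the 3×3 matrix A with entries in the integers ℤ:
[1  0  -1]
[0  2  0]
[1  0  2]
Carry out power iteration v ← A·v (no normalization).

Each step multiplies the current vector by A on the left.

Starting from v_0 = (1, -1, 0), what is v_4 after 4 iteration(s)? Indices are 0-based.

v_4 = (-9, -16, 9)

v_0 = (1, -1, 0).
v_1 = A·v_0 = (1, -2, 1).
v_2 = A·v_1 = (0, -4, 3).
v_3 = A·v_2 = (-3, -8, 6).
v_4 = A·v_3 = (-9, -16, 9).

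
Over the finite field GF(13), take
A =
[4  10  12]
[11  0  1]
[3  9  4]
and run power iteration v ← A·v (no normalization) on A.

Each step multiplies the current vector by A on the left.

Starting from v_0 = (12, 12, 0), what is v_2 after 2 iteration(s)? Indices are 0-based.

v_2 = (2, 3, 6)

v_0 = (12, 12, 0).
v_1 = A·v_0 = (12, 2, 1).
v_2 = A·v_1 = (2, 3, 6).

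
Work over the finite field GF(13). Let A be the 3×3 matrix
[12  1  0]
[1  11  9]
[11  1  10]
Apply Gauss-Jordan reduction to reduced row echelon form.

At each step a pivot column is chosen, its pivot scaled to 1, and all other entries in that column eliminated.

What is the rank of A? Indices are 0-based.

step 1: normalize row 0 (÷12) = (1, 12, 0)
  row 1: subtract 1×row0 = (0, 12, 9)
  row 2: subtract 11×row0 = (0, 12, 10)
step 2: normalize row 1 (÷12) = (0, 1, 4)
  row 0: subtract 12×row1 = (1, 0, 4)
  row 2: subtract 12×row1 = (0, 0, 1)
step 3: normalize row 2 (÷1) = (0, 0, 1)
  row 0: subtract 4×row2 = (1, 0, 0)
  row 1: subtract 4×row2 = (0, 1, 0)

rank = 3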